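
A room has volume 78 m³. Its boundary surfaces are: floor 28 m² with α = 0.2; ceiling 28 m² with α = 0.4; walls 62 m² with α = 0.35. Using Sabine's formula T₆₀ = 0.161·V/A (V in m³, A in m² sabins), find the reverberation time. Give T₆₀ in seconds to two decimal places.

0.33 s

A = Σ Sᵢαᵢ = 28·0.2 + 28·0.4 + 62·0.35 = 38.50 m².
T₆₀ = 0.161·V/A = 0.161·78/38.50 = 0.326 s.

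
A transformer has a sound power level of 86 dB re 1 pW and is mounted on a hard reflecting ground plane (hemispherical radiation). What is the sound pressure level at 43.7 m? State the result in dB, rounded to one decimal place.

45.2 dB

Free-field hemispherical radiation: L_p = L_w − 10·log₁₀(2π·r²), r = 43.7 m.
2π·r² = 1.2e+04 m², 10·log₁₀ of that is 40.791 dB.
L_p = 86 − 40.791 = 45.21 dB.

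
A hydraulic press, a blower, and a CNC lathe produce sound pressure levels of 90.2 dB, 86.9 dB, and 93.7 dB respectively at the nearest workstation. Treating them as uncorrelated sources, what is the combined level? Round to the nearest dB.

Incoherent sources combine by intensity addition: L_total = 10·log₁₀(Σ 10^(L_i/10)).
Σ 10^(L/10) = 10^(90.2/10) + 10^(86.9/10) + 10^(93.7/10) = 3.881e+09.
L_total = 10·log₁₀(3.881e+09) = 95.89 dB.

96 dB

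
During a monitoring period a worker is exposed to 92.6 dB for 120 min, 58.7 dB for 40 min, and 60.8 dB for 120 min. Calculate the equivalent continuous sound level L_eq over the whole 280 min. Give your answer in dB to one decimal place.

L_eq = 10·log₁₀[(1/T)·Σ tᵢ·10^(Lᵢ/10)] with T = 280 min.
Σ tᵢ·10^(Lᵢ/10) = 120·10^(92.6/10) + 40·10^(58.7/10) + 120·10^(60.8/10) = 2.185e+11.
L_eq = 10·log₁₀(2.185e+11/280) = 88.92 dB.

88.9 dB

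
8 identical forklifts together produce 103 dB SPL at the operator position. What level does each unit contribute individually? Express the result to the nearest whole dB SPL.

94 dB SPL

Dividing the total intensity by 8 lowers the level by 10·log₁₀ 8 = 9.031 dB: L₁ = 103 − 9.031.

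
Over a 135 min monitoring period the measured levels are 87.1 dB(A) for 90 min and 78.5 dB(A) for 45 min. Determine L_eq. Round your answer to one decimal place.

Weight each interval's intensity by its duration and average over T = 135 min:
Σ tᵢ·10^(Lᵢ/10) = 90·10^(87.1/10) + 45·10^(78.5/10) = 4.934e+10.
L_eq = 10·log₁₀(4.934e+10/135) = 85.63 dB(A).

85.6 dB(A)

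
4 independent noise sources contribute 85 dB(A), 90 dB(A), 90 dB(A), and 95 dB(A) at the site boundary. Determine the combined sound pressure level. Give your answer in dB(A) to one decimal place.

For uncorrelated sources the intensities add, so convert each level to linear form, sum, and take 10·log₁₀ of the total.
Σ 10^(L/10) = 10^(85/10) + 10^(90/10) + 10^(90/10) + 10^(95/10) = 5.479e+09.
L_total = 10·log₁₀(5.479e+09) = 97.39 dB(A).

97.4 dB(A)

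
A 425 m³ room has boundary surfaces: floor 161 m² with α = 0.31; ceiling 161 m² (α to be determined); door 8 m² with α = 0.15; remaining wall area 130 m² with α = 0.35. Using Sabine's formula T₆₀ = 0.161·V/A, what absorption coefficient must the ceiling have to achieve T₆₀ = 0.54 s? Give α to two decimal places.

A = 0.161·V/T₆₀ = 0.161·425/0.54 = 126.71 m² sabins.
Absorption from the other surfaces = 161·0.31 + 8·0.15 + 130·0.35 = 96.61 m², so the ceiling must supply 30.10 m² over 161 m².
α = 30.10/161 = 0.187.

0.19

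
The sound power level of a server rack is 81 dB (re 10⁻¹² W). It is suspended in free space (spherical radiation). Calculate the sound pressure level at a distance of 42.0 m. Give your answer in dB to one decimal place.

37.5 dB

L_p = L_w − 10·log₁₀(4π·r²) with r = 42.0 m.
4π·r² = 2.217e+04 m², 10·log₁₀ of that is 43.457 dB.
L_p = 81 − 43.457 = 37.54 dB.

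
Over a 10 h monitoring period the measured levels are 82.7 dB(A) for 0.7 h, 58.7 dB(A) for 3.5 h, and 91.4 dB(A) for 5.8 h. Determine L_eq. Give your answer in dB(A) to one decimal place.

The energy average is taken in the linear domain: L_eq = 10·log₁₀[(Σ tᵢ·10^(Lᵢ/10))/T], T = 10 h.
Σ tᵢ·10^(Lᵢ/10) = 0.7·10^(82.7/10) + 3.5·10^(58.7/10) + 5.8·10^(91.4/10) = 8.139e+09.
L_eq = 10·log₁₀(8.139e+09/10) = 89.11 dB(A).

89.1 dB(A)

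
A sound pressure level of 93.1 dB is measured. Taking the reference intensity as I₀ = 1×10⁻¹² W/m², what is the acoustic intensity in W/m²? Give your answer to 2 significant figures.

0.0020 W/m²

I/I₀ = 10^(93.1/10) = 2.042e+09, so I = 2.042e+09 × 10⁻¹² W/m².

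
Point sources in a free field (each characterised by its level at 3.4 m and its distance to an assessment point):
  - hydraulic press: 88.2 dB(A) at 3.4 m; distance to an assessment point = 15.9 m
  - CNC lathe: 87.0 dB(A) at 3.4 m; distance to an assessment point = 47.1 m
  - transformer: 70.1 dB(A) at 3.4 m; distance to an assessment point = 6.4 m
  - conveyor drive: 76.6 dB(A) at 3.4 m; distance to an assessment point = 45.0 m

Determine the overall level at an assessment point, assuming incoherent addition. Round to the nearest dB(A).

76 dB(A)

Apply inverse-square spreading to bring every level to the receiver, then sum 10^(L/10).
hydraulic press: 88.2 − 20·log₁₀(15.9/3.4) = 88.2 − 13.40 = 74.80 dB(A).
CNC lathe: 87.0 − 20·log₁₀(47.1/3.4) = 87.0 − 22.83 = 64.17 dB(A).
transformer: 70.1 − 20·log₁₀(6.4/3.4) = 70.1 − 5.49 = 64.61 dB(A).
conveyor drive: 76.6 − 20·log₁₀(45.0/3.4) = 76.6 − 22.43 = 54.17 dB(A).
Σ 10^(L/10) = 3.597e+07 → L_total = 10·log₁₀(3.597e+07) = 75.56 dB(A).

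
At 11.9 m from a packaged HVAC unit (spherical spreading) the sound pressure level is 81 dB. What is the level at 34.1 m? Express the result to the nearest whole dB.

For a point source, L₂ = L₁ − 20·log₁₀(r₂/r₁).
L₂ = 81 − 20·log₁₀(34.1/11.9) = 81 − 9.144 = 71.86 dB.

72 dB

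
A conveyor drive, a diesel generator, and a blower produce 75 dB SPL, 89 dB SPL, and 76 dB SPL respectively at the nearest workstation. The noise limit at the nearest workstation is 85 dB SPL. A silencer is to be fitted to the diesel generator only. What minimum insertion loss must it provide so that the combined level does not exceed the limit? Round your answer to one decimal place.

5.1 dB

Fixed contribution from the other sources: Σ 10^(L/10) = 10^(75/10) + 10^(76/10) = 7.143e+07 (78.54 dB SPL).
The limit corresponds to 10^(85/10) = 3.162e+08; subtracting the fixed part leaves 2.448e+08 for the diesel generator, i.e. 83.89 dB SPL.
So the diesel generator must be reduced from 89 to 83.89 dB SPL: IL = 5.11 dB.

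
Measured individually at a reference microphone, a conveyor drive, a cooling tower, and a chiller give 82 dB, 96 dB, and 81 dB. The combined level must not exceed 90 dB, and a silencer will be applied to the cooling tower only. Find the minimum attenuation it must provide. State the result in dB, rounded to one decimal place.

Fixed contribution from the other sources: Σ 10^(L/10) = 10^(82/10) + 10^(81/10) = 2.844e+08 (84.54 dB).
To meet 90 dB overall, the treated cooling tower may contribute at most 10^(90/10) − 2.844e+08 = 7.156e+08, i.e. 88.55 dB.
So the cooling tower must be reduced from 96 to 88.55 dB: IL = 7.45 dB.

7.5 dB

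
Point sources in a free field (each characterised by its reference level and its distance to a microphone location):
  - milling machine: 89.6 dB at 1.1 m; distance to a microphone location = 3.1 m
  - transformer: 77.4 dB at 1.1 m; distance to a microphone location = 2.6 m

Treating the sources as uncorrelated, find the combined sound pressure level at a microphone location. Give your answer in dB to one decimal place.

81.0 dB

Apply inverse-square spreading to bring every level to the receiver, then sum 10^(L/10).
milling machine: 89.6 − 20·log₁₀(3.1/1.1) = 89.6 − 9.00 = 80.60 dB.
transformer: 77.4 − 20·log₁₀(2.6/1.1) = 77.4 − 7.47 = 69.93 dB.
Σ 10^(L/10) = 1.247e+08 → L_total = 10·log₁₀(1.247e+08) = 80.96 dB.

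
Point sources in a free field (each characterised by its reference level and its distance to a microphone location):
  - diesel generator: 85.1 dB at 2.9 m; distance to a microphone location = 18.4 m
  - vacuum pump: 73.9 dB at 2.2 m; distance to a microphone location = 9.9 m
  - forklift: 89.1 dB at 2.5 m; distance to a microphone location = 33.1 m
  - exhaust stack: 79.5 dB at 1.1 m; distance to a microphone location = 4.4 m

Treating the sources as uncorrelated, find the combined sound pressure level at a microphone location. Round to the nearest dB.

73 dB

First find each source's level at the receiver (point-source: −20·log₁₀(r/r_ref)), then combine on an intensity basis.
diesel generator: 85.1 − 20·log₁₀(18.4/2.9) = 85.1 − 16.05 = 69.05 dB.
vacuum pump: 73.9 − 20·log₁₀(9.9/2.2) = 73.9 − 13.06 = 60.84 dB.
forklift: 89.1 − 20·log₁₀(33.1/2.5) = 89.1 − 22.44 = 66.66 dB.
exhaust stack: 79.5 − 20·log₁₀(4.4/1.1) = 79.5 − 12.04 = 67.46 dB.
Σ 10^(L/10) = 1.946e+07 → L_total = 10·log₁₀(1.946e+07) = 72.89 dB.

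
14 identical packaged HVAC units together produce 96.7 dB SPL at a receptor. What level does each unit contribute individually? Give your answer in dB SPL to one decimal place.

85.2 dB SPL

14 equal contributions raise the level by 10·log₁₀ 14 = 11.461 dB, so each unit alone gives 96.7 − 11.461.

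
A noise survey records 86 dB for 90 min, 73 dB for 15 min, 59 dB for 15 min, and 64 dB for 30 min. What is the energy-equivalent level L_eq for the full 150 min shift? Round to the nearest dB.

Weight each interval's intensity by its duration and average over T = 150 min:
Σ tᵢ·10^(Lᵢ/10) = 90·10^(86/10) + 15·10^(73/10) + 15·10^(59/10) + 30·10^(64/10) = 3.622e+10.
L_eq = 10·log₁₀(3.622e+10/150) = 83.83 dB.

84 dB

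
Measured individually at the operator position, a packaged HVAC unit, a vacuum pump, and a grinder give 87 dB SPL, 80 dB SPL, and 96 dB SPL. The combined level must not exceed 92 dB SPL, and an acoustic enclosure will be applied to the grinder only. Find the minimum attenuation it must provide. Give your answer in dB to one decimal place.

Everything except the grinder sums to 10^(87/10) + 10^(80/10) = 6.012e+08 in linear terms, 87.79 dB SPL.
To meet 92 dB SPL overall, the treated grinder may contribute at most 10^(92/10) − 6.012e+08 = 9.837e+08, i.e. 89.93 dB SPL.
Required insertion loss = 96 − 89.93 = 6.07 dB.

6.1 dB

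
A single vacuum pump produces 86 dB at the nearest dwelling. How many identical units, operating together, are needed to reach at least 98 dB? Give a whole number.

N identical sources give L₁ + 10·log₁₀ N, so require 10·log₁₀ N ≥ 98 − 86 = 12.0 dB.
N ≥ 10^(12.0/10) = 15.849, so N = 16.

16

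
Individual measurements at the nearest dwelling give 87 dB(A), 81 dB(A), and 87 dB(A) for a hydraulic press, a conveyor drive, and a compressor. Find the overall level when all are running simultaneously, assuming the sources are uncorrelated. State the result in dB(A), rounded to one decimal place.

For uncorrelated sources the intensities add, so convert each level to linear form, sum, and take 10·log₁₀ of the total.
Σ 10^(L/10) = 10^(87/10) + 10^(81/10) + 10^(87/10) = 1.128e+09.
L_total = 10·log₁₀(1.128e+09) = 90.52 dB(A).

90.5 dB(A)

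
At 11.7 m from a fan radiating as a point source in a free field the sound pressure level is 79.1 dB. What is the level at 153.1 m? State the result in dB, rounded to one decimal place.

56.8 dB

Point-source attenuation: ΔL = 20·log₁₀(r₂/r₁) = 20·log₁₀(153.1/11.7) = 22.336 dB.
L₂ = 79.1 − 20·log₁₀(153.1/11.7) = 79.1 − 22.336 = 56.76 dB.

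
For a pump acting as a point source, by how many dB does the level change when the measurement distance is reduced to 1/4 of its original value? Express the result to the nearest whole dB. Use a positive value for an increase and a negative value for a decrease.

+12 dB

Point-source spreading: ΔL = −20·log₁₀(r₂/r₁).
ΔL = −20·log₁₀(0.25) = +12.04 dB.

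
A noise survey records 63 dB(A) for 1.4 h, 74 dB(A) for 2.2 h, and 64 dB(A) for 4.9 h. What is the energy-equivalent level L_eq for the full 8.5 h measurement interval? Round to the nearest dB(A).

Weight each interval's intensity by its duration and average over T = 8.5 h:
Σ tᵢ·10^(Lᵢ/10) = 1.4·10^(63/10) + 2.2·10^(74/10) + 4.9·10^(64/10) = 7.036e+07.
L_eq = 10·log₁₀(7.036e+07/8.5) = 69.18 dB(A).

69 dB(A)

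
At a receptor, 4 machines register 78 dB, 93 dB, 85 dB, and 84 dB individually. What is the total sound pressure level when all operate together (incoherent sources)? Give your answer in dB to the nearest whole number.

94 dB

For uncorrelated sources the intensities add, so convert each level to linear form, sum, and take 10·log₁₀ of the total.
Σ 10^(L/10) = 10^(78/10) + 10^(93/10) + 10^(85/10) + 10^(84/10) = 2.626e+09.
L_total = 10·log₁₀(2.626e+09) = 94.19 dB.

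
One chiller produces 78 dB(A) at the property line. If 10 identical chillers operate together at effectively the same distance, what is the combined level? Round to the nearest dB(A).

88 dB(A)

N identical incoherent sources raise the level by 10·log₁₀ N.
L_total = 78 + 10·log₁₀(10) = 78 + 10.000 = 88.00 dB(A).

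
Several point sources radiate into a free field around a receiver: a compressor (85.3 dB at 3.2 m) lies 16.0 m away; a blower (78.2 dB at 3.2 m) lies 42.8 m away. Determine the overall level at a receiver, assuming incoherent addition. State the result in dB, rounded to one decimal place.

Apply inverse-square spreading to bring every level to the receiver, then sum 10^(L/10).
compressor: 85.3 − 20·log₁₀(16.0/3.2) = 85.3 − 13.98 = 71.32 dB.
blower: 78.2 − 20·log₁₀(42.8/3.2) = 78.2 − 22.53 = 55.67 dB.
Σ 10^(L/10) = 1.392e+07 → L_total = 10·log₁₀(1.392e+07) = 71.44 dB.

71.4 dB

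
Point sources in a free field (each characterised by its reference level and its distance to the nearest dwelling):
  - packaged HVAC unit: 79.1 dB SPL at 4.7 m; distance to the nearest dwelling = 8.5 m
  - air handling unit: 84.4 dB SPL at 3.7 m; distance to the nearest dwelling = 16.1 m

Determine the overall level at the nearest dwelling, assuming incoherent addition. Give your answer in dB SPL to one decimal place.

76.0 dB SPL

Apply inverse-square spreading to bring every level to the receiver, then sum 10^(L/10).
packaged HVAC unit: 79.1 − 20·log₁₀(8.5/4.7) = 79.1 − 5.15 = 73.95 dB SPL.
air handling unit: 84.4 − 20·log₁₀(16.1/3.7) = 84.4 − 12.77 = 71.63 dB SPL.
Σ 10^(L/10) = 3.940e+07 → L_total = 10·log₁₀(3.940e+07) = 75.95 dB SPL.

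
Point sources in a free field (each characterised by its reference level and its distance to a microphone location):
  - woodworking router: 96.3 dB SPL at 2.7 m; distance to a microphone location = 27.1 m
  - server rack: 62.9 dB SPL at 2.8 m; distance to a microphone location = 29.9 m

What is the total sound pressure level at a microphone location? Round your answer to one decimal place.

76.3 dB SPL

First find each source's level at the receiver (point-source: −20·log₁₀(r/r_ref)), then combine on an intensity basis.
woodworking router: 96.3 − 20·log₁₀(27.1/2.7) = 96.3 − 20.03 = 76.27 dB SPL.
server rack: 62.9 − 20·log₁₀(29.9/2.8) = 62.9 − 20.57 = 42.33 dB SPL.
Σ 10^(L/10) = 4.236e+07 → L_total = 10·log₁₀(4.236e+07) = 76.27 dB SPL.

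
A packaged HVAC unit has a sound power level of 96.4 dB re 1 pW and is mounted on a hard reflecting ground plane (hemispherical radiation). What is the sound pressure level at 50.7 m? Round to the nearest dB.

54 dB

Free-field hemispherical radiation: L_p = L_w − 10·log₁₀(2π·r²), r = 50.7 m.
2π·r² = 1.615e+04 m², 10·log₁₀ of that is 42.082 dB.
L_p = 96.4 − 42.082 = 54.32 dB.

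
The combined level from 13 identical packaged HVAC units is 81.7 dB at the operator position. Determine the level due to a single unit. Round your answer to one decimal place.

For N identical incoherent sources L_total = L₁ + 10·log₁₀ N, so L₁ = 81.7 − 10·log₁₀(13) = 81.7 − 11.139.

70.6 dB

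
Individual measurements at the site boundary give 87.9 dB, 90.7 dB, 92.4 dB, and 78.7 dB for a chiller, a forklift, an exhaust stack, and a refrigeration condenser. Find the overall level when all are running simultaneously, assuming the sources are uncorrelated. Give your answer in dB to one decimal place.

Incoherent sources combine by intensity addition: L_total = 10·log₁₀(Σ 10^(L_i/10)).
Σ 10^(L/10) = 10^(87.9/10) + 10^(90.7/10) + 10^(92.4/10) + 10^(78.7/10) = 3.603e+09.
L_total = 10·log₁₀(3.603e+09) = 95.57 dB.

95.6 dB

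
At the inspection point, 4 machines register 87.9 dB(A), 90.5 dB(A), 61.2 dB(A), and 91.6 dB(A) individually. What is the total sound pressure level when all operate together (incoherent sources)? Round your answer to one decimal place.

95.0 dB(A)

Incoherent sources combine by intensity addition: L_total = 10·log₁₀(Σ 10^(L_i/10)).
Σ 10^(L/10) = 10^(87.9/10) + 10^(90.5/10) + 10^(61.2/10) + 10^(91.6/10) = 3.185e+09.
L_total = 10·log₁₀(3.185e+09) = 95.03 dB(A).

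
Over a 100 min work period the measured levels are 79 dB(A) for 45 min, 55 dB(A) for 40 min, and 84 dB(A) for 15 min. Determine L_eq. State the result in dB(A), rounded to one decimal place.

78.7 dB(A)

L_eq = 10·log₁₀[(1/T)·Σ tᵢ·10^(Lᵢ/10)] with T = 100 min.
Σ tᵢ·10^(Lᵢ/10) = 45·10^(79/10) + 40·10^(55/10) + 15·10^(84/10) = 7.355e+09.
L_eq = 10·log₁₀(7.355e+09/100) = 78.67 dB(A).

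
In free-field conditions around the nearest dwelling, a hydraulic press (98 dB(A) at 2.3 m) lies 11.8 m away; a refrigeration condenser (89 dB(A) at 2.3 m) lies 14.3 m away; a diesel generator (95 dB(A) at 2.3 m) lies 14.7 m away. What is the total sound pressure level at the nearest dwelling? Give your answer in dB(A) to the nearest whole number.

Propagate each source to the receiver with L = L_ref − 20·log₁₀(r/r_ref), then add intensities.
hydraulic press: 98 − 20·log₁₀(11.8/2.3) = 98 − 14.20 = 83.80 dB(A).
refrigeration condenser: 89 − 20·log₁₀(14.3/2.3) = 89 − 15.87 = 73.13 dB(A).
diesel generator: 95 − 20·log₁₀(14.7/2.3) = 95 − 16.11 = 78.89 dB(A).
Σ 10^(L/10) = 3.377e+08 → L_total = 10·log₁₀(3.377e+08) = 85.29 dB(A).

85 dB(A)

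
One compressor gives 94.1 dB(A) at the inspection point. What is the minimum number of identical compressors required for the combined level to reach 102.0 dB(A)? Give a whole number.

N identical sources give L₁ + 10·log₁₀ N, so require 10·log₁₀ N ≥ 102.0 − 94.1 = 7.9 dB.
N ≥ 10^(7.9/10) = 6.166, so N = 7.

7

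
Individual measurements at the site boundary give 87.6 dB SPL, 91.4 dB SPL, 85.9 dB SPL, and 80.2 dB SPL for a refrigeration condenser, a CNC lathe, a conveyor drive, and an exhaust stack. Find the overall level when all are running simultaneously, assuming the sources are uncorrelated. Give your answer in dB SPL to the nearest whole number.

94 dB SPL

For uncorrelated sources the intensities add, so convert each level to linear form, sum, and take 10·log₁₀ of the total.
Σ 10^(L/10) = 10^(87.6/10) + 10^(91.4/10) + 10^(85.9/10) + 10^(80.2/10) = 2.450e+09.
L_total = 10·log₁₀(2.450e+09) = 93.89 dB SPL.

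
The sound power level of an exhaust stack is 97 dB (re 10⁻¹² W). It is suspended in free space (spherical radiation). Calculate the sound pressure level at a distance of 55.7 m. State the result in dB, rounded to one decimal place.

51.1 dB

The power spreads over a sphere of area 4π·r², so L_p = L_w − 10·log₁₀(4π·r²).
4π·r² = 3.899e+04 m², 10·log₁₀ of that is 45.909 dB.
L_p = 97 − 45.909 = 51.09 dB.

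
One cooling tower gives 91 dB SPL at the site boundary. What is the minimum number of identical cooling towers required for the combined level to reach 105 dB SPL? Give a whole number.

Need L₁ + 10·log₁₀ N ≥ 105, i.e. log₁₀ N ≥ 1.40.
N ≥ 10^(14.0/10) = 25.119, so N = 26.

26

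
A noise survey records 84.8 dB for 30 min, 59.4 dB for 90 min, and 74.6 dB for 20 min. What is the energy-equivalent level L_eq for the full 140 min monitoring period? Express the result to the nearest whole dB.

L_eq = 10·log₁₀[(1/T)·Σ tᵢ·10^(Lᵢ/10)] with T = 140 min.
Σ tᵢ·10^(Lᵢ/10) = 30·10^(84.8/10) + 90·10^(59.4/10) + 20·10^(74.6/10) = 9.715e+09.
L_eq = 10·log₁₀(9.715e+09/140) = 78.41 dB.

78 dB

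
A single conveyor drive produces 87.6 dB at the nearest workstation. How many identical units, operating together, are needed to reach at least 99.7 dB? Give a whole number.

17

Need L₁ + 10·log₁₀ N ≥ 99.7, i.e. log₁₀ N ≥ 1.21.
N ≥ 10^(12.1/10) = 16.218, so N = 17.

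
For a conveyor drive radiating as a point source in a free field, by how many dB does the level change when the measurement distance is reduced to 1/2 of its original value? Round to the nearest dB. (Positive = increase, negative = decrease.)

+6 dB

With spherical spreading the level changes by −20·log₁₀(r₂/r₁).
ΔL = −20·log₁₀(0.5) = +6.02 dB.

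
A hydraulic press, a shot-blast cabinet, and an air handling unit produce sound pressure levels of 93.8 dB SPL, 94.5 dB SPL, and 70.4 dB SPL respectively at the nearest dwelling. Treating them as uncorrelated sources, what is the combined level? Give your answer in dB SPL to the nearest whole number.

Incoherent sources combine by intensity addition: L_total = 10·log₁₀(Σ 10^(L_i/10)).
Σ 10^(L/10) = 10^(93.8/10) + 10^(94.5/10) + 10^(70.4/10) = 5.228e+09.
L_total = 10·log₁₀(5.228e+09) = 97.18 dB SPL.

97 dB SPL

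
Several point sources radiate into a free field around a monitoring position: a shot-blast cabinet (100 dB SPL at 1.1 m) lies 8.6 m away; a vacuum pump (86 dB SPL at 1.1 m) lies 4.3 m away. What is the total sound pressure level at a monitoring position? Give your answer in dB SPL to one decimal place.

First find each source's level at the receiver (point-source: −20·log₁₀(r/r_ref)), then combine on an intensity basis.
shot-blast cabinet: 100 − 20·log₁₀(8.6/1.1) = 100 − 17.86 = 82.14 dB SPL.
vacuum pump: 86 − 20·log₁₀(4.3/1.1) = 86 − 11.84 = 74.16 dB SPL.
Σ 10^(L/10) = 1.897e+08 → L_total = 10·log₁₀(1.897e+08) = 82.78 dB SPL.

82.8 dB SPL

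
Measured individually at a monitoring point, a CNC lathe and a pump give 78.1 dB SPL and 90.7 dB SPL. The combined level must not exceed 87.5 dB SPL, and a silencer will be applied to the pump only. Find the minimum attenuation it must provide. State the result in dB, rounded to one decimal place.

Everything except the pump sums to 10^(78.1/10) = 6.457e+07 in linear terms, 78.10 dB SPL.
The limit corresponds to 10^(87.5/10) = 5.623e+08; subtracting the fixed part leaves 4.978e+08 for the pump, i.e. 86.97 dB SPL.
So the pump must be reduced from 90.7 to 86.97 dB SPL: IL = 3.73 dB.

3.7 dB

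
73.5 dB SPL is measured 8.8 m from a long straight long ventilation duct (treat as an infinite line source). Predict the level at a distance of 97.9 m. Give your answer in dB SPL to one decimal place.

63.0 dB SPL

Line-source attenuation: ΔL = 10·log₁₀(r₂/r₁) = 10·log₁₀(97.9/8.8) = 10.463 dB.
L₂ = 73.5 − 10·log₁₀(97.9/8.8) = 73.5 − 10.463 = 63.04 dB SPL.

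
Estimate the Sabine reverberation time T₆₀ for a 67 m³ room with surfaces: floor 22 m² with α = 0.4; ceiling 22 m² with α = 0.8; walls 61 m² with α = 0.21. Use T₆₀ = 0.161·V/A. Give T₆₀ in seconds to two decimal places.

0.28 s

A = Σ Sᵢαᵢ = 22·0.4 + 22·0.8 + 61·0.21 = 39.21 m².
T₆₀ = 0.161 × 67 / 39.21 = 0.275 s.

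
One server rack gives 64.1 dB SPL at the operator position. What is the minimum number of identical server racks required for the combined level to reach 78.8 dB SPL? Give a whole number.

Need L₁ + 10·log₁₀ N ≥ 78.8, i.e. log₁₀ N ≥ 1.47.
N ≥ 10^(14.7/10) = 29.512, so N = 30.

30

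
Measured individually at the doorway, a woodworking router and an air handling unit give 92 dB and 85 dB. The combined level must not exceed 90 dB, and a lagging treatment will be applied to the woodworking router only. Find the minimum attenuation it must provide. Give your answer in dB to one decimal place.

3.7 dB

The untreated sources together contribute 10^(85/10) = 3.162e+08, i.e. 85.00 dB.
The limit corresponds to 10^(90/10) = 1.000e+09; subtracting the fixed part leaves 6.838e+08 for the woodworking router, i.e. 88.35 dB.
Required insertion loss = 92 − 88.35 = 3.65 dB.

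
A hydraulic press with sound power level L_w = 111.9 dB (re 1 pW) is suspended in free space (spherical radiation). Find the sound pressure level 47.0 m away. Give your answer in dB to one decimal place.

Free-field spherical radiation: L_p = L_w − 10·log₁₀(4π·r²), r = 47.0 m.
4π·r² = 2.776e+04 m², 10·log₁₀ of that is 44.434 dB.
L_p = 111.9 − 44.434 = 67.47 dB.

67.5 dB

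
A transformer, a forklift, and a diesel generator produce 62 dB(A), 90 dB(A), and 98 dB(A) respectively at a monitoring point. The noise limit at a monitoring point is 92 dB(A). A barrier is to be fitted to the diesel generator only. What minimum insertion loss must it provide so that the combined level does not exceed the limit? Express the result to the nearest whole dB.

10 dB

The untreated sources together contribute 10^(62/10) + 10^(90/10) = 1.002e+09, i.e. 90.01 dB(A).
The limit corresponds to 10^(92/10) = 1.585e+09; subtracting the fixed part leaves 5.833e+08 for the diesel generator, i.e. 87.66 dB(A).
So the diesel generator must be reduced from 98 to 87.66 dB(A): IL = 10.34 dB.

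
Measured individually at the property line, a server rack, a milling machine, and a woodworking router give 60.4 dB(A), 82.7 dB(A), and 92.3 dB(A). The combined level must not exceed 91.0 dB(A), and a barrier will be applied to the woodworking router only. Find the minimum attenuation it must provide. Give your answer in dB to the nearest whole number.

2 dB

Everything except the woodworking router sums to 10^(60.4/10) + 10^(82.7/10) = 1.873e+08 in linear terms, 82.73 dB(A).
The limit corresponds to 10^(91.0/10) = 1.259e+09; subtracting the fixed part leaves 1.072e+09 for the woodworking router, i.e. 90.30 dB(A).
Required insertion loss = 92.3 − 90.30 = 2.00 dB.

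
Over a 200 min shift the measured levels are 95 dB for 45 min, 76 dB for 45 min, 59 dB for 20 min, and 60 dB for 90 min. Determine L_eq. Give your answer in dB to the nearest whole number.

89 dB

The energy average is taken in the linear domain: L_eq = 10·log₁₀[(Σ tᵢ·10^(Lᵢ/10))/T], T = 200 min.
Σ tᵢ·10^(Lᵢ/10) = 45·10^(95/10) + 45·10^(76/10) + 20·10^(59/10) + 90·10^(60/10) = 1.442e+11.
L_eq = 10·log₁₀(1.442e+11/200) = 88.58 dB.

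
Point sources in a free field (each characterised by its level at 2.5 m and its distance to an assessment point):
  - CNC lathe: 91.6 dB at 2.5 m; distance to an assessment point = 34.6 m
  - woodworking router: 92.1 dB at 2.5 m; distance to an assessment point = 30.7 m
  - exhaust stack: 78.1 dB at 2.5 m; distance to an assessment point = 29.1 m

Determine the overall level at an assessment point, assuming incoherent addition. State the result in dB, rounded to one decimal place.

72.7 dB

Apply inverse-square spreading to bring every level to the receiver, then sum 10^(L/10).
CNC lathe: 91.6 − 20·log₁₀(34.6/2.5) = 91.6 − 22.82 = 68.78 dB.
woodworking router: 92.1 − 20·log₁₀(30.7/2.5) = 92.1 − 21.78 = 70.32 dB.
exhaust stack: 78.1 − 20·log₁₀(29.1/2.5) = 78.1 − 21.32 = 56.78 dB.
Σ 10^(L/10) = 1.878e+07 → L_total = 10·log₁₀(1.878e+07) = 72.74 dB.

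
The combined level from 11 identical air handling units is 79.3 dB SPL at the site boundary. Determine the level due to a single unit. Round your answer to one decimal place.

68.9 dB SPL

For N identical incoherent sources L_total = L₁ + 10·log₁₀ N, so L₁ = 79.3 − 10·log₁₀(11) = 79.3 − 10.414.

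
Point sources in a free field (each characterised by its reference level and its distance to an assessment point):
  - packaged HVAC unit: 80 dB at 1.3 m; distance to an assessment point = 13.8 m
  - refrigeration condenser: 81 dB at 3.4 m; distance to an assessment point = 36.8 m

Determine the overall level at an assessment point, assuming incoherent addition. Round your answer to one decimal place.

62.9 dB

First find each source's level at the receiver (point-source: −20·log₁₀(r/r_ref)), then combine on an intensity basis.
packaged HVAC unit: 80 − 20·log₁₀(13.8/1.3) = 80 − 20.52 = 59.48 dB.
refrigeration condenser: 81 − 20·log₁₀(36.8/3.4) = 81 − 20.69 = 60.31 dB.
Σ 10^(L/10) = 1.962e+06 → L_total = 10·log₁₀(1.962e+06) = 62.93 dB.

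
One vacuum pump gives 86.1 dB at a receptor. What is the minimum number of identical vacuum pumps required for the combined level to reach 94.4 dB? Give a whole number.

N identical sources give L₁ + 10·log₁₀ N, so require 10·log₁₀ N ≥ 94.4 − 86.1 = 8.3 dB.
N ≥ 10^(8.3/10) = 6.761, so N = 7.

7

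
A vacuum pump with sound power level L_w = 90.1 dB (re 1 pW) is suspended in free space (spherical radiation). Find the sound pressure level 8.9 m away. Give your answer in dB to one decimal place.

L_p = L_w − 10·log₁₀(4π·r²) with r = 8.9 m.
4π·r² = 995.4 m², 10·log₁₀ of that is 29.980 dB.
L_p = 90.1 − 29.980 = 60.12 dB.

60.1 dB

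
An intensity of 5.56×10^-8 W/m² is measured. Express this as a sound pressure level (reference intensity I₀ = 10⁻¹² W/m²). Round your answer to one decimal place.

47.5 dB

Dividing by I₀ shifts the exponent by 12: I/I₀ = 5.56×10^4.
L = 10·(0.7451 + 4) = 47.45 dB.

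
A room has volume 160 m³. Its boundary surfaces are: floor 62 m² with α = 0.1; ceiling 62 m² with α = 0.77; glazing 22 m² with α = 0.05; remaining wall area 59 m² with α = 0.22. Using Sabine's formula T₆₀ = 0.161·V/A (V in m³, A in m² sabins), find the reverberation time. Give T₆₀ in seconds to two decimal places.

0.38 s

Summing Sᵢαᵢ: 62·0.1 + 62·0.77 + 22·0.05 + 59·0.22 = 68.02 m².
T₆₀ = 0.161 × 160 / 68.02 = 0.379 s.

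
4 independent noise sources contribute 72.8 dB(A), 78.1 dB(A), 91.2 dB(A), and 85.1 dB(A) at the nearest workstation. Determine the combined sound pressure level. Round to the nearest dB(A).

92 dB(A)

For uncorrelated sources the intensities add, so convert each level to linear form, sum, and take 10·log₁₀ of the total.
Σ 10^(L/10) = 10^(72.8/10) + 10^(78.1/10) + 10^(91.2/10) + 10^(85.1/10) = 1.725e+09.
L_total = 10·log₁₀(1.725e+09) = 92.37 dB(A).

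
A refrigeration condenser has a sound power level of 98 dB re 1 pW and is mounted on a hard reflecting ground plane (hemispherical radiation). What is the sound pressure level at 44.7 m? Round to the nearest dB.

The power spreads over a hemisphere of area 2π·r², so L_p = L_w − 10·log₁₀(2π·r²).
2π·r² = 1.255e+04 m², 10·log₁₀ of that is 40.988 dB.
L_p = 98 − 40.988 = 57.01 dB.

57 dB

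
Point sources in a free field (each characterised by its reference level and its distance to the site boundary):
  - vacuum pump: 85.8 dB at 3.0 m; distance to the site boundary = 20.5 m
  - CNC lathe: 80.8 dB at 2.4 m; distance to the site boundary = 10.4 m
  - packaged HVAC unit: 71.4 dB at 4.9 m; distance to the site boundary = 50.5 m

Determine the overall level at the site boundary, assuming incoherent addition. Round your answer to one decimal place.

Propagate each source to the receiver with L = L_ref − 20·log₁₀(r/r_ref), then add intensities.
vacuum pump: 85.8 − 20·log₁₀(20.5/3.0) = 85.8 − 16.69 = 69.11 dB.
CNC lathe: 80.8 − 20·log₁₀(10.4/2.4) = 80.8 − 12.74 = 68.06 dB.
packaged HVAC unit: 71.4 − 20·log₁₀(50.5/4.9) = 71.4 − 20.26 = 51.14 dB.
Σ 10^(L/10) = 1.467e+07 → L_total = 10·log₁₀(1.467e+07) = 71.67 dB.

71.7 dB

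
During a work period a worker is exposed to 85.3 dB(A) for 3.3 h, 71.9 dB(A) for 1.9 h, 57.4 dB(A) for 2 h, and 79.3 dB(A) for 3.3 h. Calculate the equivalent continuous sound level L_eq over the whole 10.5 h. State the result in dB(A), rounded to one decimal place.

81.3 dB(A)

Weight each interval's intensity by its duration and average over T = 10.5 h:
Σ tᵢ·10^(Lᵢ/10) = 3.3·10^(85.3/10) + 1.9·10^(71.9/10) + 2·10^(57.4/10) + 3.3·10^(79.3/10) = 1.430e+09.
L_eq = 10·log₁₀(1.430e+09/10.5) = 81.34 dB(A).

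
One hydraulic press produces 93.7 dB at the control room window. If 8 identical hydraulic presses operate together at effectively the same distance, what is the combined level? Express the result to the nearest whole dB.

103 dB

N identical incoherent sources raise the level by 10·log₁₀ N.
L_total = 93.7 + 10·log₁₀(8) = 93.7 + 9.031 = 102.73 dB.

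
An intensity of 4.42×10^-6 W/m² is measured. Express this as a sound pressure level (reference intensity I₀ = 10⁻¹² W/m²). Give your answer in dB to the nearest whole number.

I/I₀ = 4.42×10^-6/10⁻¹² = 4.42×10^6, and L = 10·log₁₀(I/I₀).
L = 10·(0.6454 + 6) = 66.45 dB.

66 dB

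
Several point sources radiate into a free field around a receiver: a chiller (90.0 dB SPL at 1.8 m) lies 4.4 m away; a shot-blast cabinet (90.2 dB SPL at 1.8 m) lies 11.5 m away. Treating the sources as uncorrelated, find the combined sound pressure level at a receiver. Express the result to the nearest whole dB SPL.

83 dB SPL

Apply inverse-square spreading to bring every level to the receiver, then sum 10^(L/10).
chiller: 90.0 − 20·log₁₀(4.4/1.8) = 90.0 − 7.76 = 82.24 dB SPL.
shot-blast cabinet: 90.2 − 20·log₁₀(11.5/1.8) = 90.2 − 16.11 = 74.09 dB SPL.
Σ 10^(L/10) = 1.930e+08 → L_total = 10·log₁₀(1.930e+08) = 82.86 dB SPL.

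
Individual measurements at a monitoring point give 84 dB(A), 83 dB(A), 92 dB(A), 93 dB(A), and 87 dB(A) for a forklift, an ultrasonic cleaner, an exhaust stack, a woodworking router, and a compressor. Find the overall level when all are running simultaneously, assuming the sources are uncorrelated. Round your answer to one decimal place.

Incoherent sources combine by intensity addition: L_total = 10·log₁₀(Σ 10^(L_i/10)).
Σ 10^(L/10) = 10^(84/10) + 10^(83/10) + 10^(92/10) + 10^(93/10) + 10^(87/10) = 4.532e+09.
L_total = 10·log₁₀(4.532e+09) = 96.56 dB(A).

96.6 dB(A)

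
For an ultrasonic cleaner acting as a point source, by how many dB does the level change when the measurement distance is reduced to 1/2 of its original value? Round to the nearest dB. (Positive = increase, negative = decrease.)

Point-source spreading: ΔL = −20·log₁₀(r₂/r₁).
ΔL = −20·log₁₀(0.5) = +6.02 dB.

+6 dB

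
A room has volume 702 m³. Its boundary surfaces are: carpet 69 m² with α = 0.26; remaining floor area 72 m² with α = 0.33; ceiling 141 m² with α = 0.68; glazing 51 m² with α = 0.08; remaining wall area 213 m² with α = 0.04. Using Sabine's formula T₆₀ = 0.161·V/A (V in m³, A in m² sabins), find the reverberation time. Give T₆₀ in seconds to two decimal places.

0.75 s

Total absorption A = 69·0.26 + 72·0.33 + 141·0.68 + 51·0.08 + 213·0.04 = 150.18 m² sabins.
T₆₀ = 0.161 × 702 / 150.18 = 0.753 s.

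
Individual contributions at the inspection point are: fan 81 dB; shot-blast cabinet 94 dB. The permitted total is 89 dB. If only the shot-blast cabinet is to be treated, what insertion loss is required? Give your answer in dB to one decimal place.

The untreated sources together contribute 10^(81/10) = 1.259e+08, i.e. 81.00 dB.
To meet 89 dB overall, the treated shot-blast cabinet may contribute at most 10^(89/10) − 1.259e+08 = 6.684e+08, i.e. 88.25 dB.
So the shot-blast cabinet must be reduced from 94 to 88.25 dB: IL = 5.75 dB.

5.7 dB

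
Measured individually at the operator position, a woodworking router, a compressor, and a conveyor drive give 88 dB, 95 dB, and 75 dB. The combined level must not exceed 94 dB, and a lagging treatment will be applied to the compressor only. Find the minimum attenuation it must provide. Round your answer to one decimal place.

2.3 dB

Everything except the compressor sums to 10^(88/10) + 10^(75/10) = 6.626e+08 in linear terms, 88.21 dB.
The limit corresponds to 10^(94/10) = 2.512e+09; subtracting the fixed part leaves 1.849e+09 for the compressor, i.e. 92.67 dB.
Required insertion loss = 95 − 92.67 = 2.33 dB.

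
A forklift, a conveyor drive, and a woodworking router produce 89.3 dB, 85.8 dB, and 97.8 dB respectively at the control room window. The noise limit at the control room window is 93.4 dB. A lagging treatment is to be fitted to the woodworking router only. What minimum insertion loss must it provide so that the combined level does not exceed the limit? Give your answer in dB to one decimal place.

Fixed contribution from the other sources: Σ 10^(L/10) = 10^(89.3/10) + 10^(85.8/10) = 1.231e+09 (90.90 dB).
The limit corresponds to 10^(93.4/10) = 2.188e+09; subtracting the fixed part leaves 9.564e+08 for the woodworking router, i.e. 89.81 dB.
Required insertion loss = 97.8 − 89.81 = 7.99 dB.

8.0 dB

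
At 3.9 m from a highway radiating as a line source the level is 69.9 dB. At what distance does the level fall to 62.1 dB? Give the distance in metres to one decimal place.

The 7.8 dB drop corresponds to a distance ratio of 10^(7.8/10) for a line source.
r₂ = 3.9·10^((69.9−62.1)/10) = 3.9·10^(7.8/10) = 23.50 m.

23.5 m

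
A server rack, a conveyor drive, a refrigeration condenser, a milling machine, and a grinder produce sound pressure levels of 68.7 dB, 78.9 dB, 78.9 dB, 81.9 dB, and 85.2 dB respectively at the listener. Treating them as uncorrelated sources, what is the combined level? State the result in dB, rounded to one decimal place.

88.1 dB

Incoherent sources combine by intensity addition: L_total = 10·log₁₀(Σ 10^(L_i/10)).
Σ 10^(L/10) = 10^(68.7/10) + 10^(78.9/10) + 10^(78.9/10) + 10^(81.9/10) + 10^(85.2/10) = 6.487e+08.
L_total = 10·log₁₀(6.487e+08) = 88.12 dB.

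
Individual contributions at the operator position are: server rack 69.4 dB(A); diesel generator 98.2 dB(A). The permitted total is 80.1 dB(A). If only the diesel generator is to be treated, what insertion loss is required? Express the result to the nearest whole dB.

18 dB

Everything except the diesel generator sums to 10^(69.4/10) = 8.710e+06 in linear terms, 69.40 dB(A).
The limit corresponds to 10^(80.1/10) = 1.023e+08; subtracting the fixed part leaves 9.362e+07 for the diesel generator, i.e. 79.71 dB(A).
So the diesel generator must be reduced from 98.2 to 79.71 dB(A): IL = 18.49 dB.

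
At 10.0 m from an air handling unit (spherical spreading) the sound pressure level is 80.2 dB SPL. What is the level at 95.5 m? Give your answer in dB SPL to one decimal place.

60.6 dB SPL

For a point source, L₂ = L₁ − 20·log₁₀(r₂/r₁).
L₂ = 80.2 − 20·log₁₀(95.5/10.0) = 80.2 − 19.600 = 60.60 dB SPL.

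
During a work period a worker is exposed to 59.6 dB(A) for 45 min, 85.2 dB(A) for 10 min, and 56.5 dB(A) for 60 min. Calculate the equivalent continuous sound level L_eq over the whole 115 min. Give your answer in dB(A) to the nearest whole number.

L_eq = 10·log₁₀[(1/T)·Σ tᵢ·10^(Lᵢ/10)] with T = 115 min.
Σ tᵢ·10^(Lᵢ/10) = 45·10^(59.6/10) + 10·10^(85.2/10) + 60·10^(56.5/10) = 3.379e+09.
L_eq = 10·log₁₀(3.379e+09/115) = 74.68 dB(A).

75 dB(A)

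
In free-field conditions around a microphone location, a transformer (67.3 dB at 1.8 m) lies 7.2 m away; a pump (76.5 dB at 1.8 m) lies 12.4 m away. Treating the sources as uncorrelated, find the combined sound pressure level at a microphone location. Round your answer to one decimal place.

61.1 dB

First find each source's level at the receiver (point-source: −20·log₁₀(r/r_ref)), then combine on an intensity basis.
transformer: 67.3 − 20·log₁₀(7.2/1.8) = 67.3 − 12.04 = 55.26 dB.
pump: 76.5 − 20·log₁₀(12.4/1.8) = 76.5 − 16.76 = 59.74 dB.
Σ 10^(L/10) = 1.277e+06 → L_total = 10·log₁₀(1.277e+06) = 61.06 dB.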